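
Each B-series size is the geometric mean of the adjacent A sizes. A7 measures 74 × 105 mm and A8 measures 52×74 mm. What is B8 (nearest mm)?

62 × 88 mm

Short side: √(74 · 52) = √3848 ≈ 62.0 → 62 mm
Long side: √(105 · 74) = √7770 ≈ 88.1 → 88 mm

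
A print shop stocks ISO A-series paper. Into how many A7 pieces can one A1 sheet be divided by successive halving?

Each ISO step halves the sheet: 1 × A1 → 2 × A2 → 4 × A3 → 8 × A4 → …
From A1 to A7 is 6 halving steps: 2^6 = 64.

64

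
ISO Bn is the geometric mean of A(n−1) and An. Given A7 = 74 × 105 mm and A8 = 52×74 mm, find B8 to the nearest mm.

Short side: √(74 · 52) = √3848 ≈ 62.0 → 62 mm
Long side: √(105 · 74) = √7770 ≈ 88.1 → 88 mm

62 × 88 mm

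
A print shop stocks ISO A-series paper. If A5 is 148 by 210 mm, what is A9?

37 × 52 mm

A6: ⌊210/2⌋ × 148 = 105 × 148 mm
A7: ⌊148/2⌋ × 105 = 74 × 105 mm
A8: ⌊105/2⌋ × 74 = 52 × 74 mm
A9: ⌊74/2⌋ × 52 = 37 × 52 mm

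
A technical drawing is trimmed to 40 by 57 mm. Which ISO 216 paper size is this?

C9 (40 × 57 mm)

Aspect ratio 57/40 ≈ 1.425 — close to the ISO √2 ≈ 1.414.
In the C-series (envelope sizes, between A and B): C9 = 40 × 57 mm.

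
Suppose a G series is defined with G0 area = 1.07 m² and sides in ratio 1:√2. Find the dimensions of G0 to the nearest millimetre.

Let the short side be w mm. Then w · w√2 = 1.07 m² = 1,070,000 mm².
w² = 1,070,000/√2, so w ≈ 869.8 mm; long side = w√2 ≈ 1230.1 mm.

870 × 1230 mm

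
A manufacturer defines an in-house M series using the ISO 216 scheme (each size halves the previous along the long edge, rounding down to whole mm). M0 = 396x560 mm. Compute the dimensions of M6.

M1 = 280 × 396 mm (from M0 by 1 halving).
M2: ⌊396/2⌋ × 280 = 198 × 280 mm
M3: ⌊280/2⌋ × 198 = 140 × 198 mm
M4: ⌊198/2⌋ × 140 = 99 × 140 mm
M5: ⌊140/2⌋ × 99 = 70 × 99 mm
M6: ⌊99/2⌋ × 70 = 49 × 70 mm

49 × 70 mm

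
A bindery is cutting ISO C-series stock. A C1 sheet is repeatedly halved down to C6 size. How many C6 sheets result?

32

C1 = 648 × 917 mm; C6 = 114 × 162 mm.
Each halving step doubles the count; 5 steps from C1 to C6.
2^5 = 32.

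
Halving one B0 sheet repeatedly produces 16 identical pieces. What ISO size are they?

16 = 2^4, so 4 halving steps.
B0 → B1 → … → B4 after 4 steps.

B4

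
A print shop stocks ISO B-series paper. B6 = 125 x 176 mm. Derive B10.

B7: ⌊176/2⌋ × 125 = 88 × 125 mm
B8: ⌊125/2⌋ × 88 = 62 × 88 mm
B9: ⌊88/2⌋ × 62 = 44 × 62 mm
B10: ⌊62/2⌋ × 44 = 31 × 44 mm

31 × 44 mm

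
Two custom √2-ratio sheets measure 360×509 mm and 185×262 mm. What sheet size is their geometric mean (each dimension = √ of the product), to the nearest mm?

Short side: √(360 · 185) = √66600 ≈ 258.1 → 258 mm
Long side: √(509 · 262) = √133358 ≈ 365.2 → 365 mm

258 × 365 mm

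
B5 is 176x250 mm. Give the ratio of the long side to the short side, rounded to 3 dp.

250 / 176 = 1.420
ISO 216 targets √2 ≈ 1.414; the +0.006 deviation is from mm rounding.

1.420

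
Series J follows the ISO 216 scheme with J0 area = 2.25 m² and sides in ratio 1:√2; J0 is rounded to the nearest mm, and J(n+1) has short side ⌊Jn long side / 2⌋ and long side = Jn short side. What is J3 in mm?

446 × 630 mm

Let J0's short side be w mm. w · w√2 = 2.25 m² = 2,250,000 mm², so w ≈ 1261.3 mm and w√2 ≈ 1783.8 mm → J0 = 1261 × 1784 mm.
J1: ⌊1784/2⌋ × 1261 = 892 × 1261 mm
J2: ⌊1261/2⌋ × 892 = 630 × 892 mm
J3: ⌊892/2⌋ × 630 = 446 × 630 mm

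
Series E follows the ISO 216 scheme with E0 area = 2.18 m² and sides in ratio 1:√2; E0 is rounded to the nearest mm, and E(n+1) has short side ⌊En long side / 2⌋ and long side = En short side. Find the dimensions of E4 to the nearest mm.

Let E0's short side be w mm. w · w√2 = 2.18 m² = 2,180,000 mm², so w ≈ 1241.6 mm and w√2 ≈ 1755.8 mm → E0 = 1242 × 1756 mm.
E1: ⌊1756/2⌋ × 1242 = 878 × 1242 mm
E2: ⌊1242/2⌋ × 878 = 621 × 878 mm
E3: ⌊878/2⌋ × 621 = 439 × 621 mm
E4: ⌊621/2⌋ × 439 = 310 × 439 mm

310 × 439 mm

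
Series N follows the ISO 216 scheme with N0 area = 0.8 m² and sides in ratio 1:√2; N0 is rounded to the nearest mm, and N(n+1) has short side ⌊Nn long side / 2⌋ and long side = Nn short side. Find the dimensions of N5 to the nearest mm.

133 × 188 mm

Let N0's short side be w mm. w · w√2 = 0.8 m² = 800,000 mm², so w ≈ 752.1 mm and w√2 ≈ 1063.7 mm → N0 = 752 × 1064 mm.
N1: ⌊1064/2⌋ × 752 = 532 × 752 mm
N2: ⌊752/2⌋ × 532 = 376 × 532 mm
N3: ⌊532/2⌋ × 376 = 266 × 376 mm
N4: ⌊376/2⌋ × 266 = 188 × 266 mm
N5: ⌊266/2⌋ × 188 = 133 × 188 mm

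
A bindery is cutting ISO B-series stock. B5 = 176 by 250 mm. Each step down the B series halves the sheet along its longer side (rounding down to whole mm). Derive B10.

B6: ⌊250/2⌋ × 176 = 125 × 176 mm
B7: ⌊176/2⌋ × 125 = 88 × 125 mm
B8: ⌊125/2⌋ × 88 = 62 × 88 mm
B9: ⌊88/2⌋ × 62 = 44 × 62 mm
B10: ⌊62/2⌋ × 44 = 31 × 44 mm

31 × 44 mm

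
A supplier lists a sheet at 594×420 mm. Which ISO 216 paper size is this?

A2 (420 × 594 mm)

Aspect ratio 594/420 ≈ 1.414 — close to the ISO √2 ≈ 1.414.
In the A-series (A0 area = 1 m²): A2 = 420 × 594 mm.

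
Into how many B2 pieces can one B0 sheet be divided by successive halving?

4

B0 = 1000 × 1414 mm; B2 = 500 × 707 mm.
Each halving step doubles the count; 2 steps from B0 to B2.
2^2 = 4.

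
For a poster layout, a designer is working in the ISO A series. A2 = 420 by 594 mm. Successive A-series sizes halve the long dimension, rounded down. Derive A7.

A3: ⌊594/2⌋ × 420 = 297 × 420 mm
A4: ⌊420/2⌋ × 297 = 210 × 297 mm
A5: ⌊297/2⌋ × 210 = 148 × 210 mm
A6: ⌊210/2⌋ × 148 = 105 × 148 mm
A7: ⌊148/2⌋ × 105 = 74 × 105 mm

74 × 105 mm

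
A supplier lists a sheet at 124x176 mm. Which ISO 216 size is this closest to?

Aspect ratio 176/124 ≈ 1.419 — close to the ISO √2 ≈ 1.414.
In the B-series (B0 = 1000 × 1414 mm): B6 = 125 × 176 mm.
Off by 1 mm total — nearest standard size.

B6 (125 × 176 mm)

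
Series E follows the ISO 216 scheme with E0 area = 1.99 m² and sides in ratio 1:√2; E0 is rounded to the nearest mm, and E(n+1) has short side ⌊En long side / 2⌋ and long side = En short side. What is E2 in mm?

593 × 839 mm

Let E0's short side be w mm. w · w√2 = 1.99 m² = 1,990,000 mm², so w ≈ 1186.2 mm and w√2 ≈ 1677.6 mm → E0 = 1186 × 1678 mm.
E1: ⌊1678/2⌋ × 1186 = 839 × 1186 mm
E2: ⌊1186/2⌋ × 839 = 593 × 839 mm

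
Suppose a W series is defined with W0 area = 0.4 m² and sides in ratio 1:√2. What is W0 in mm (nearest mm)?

Let the short side be w mm. Then w · w√2 = 0.4 m² = 400,000 mm².
w² = 400,000/√2, so w ≈ 531.8 mm; long side = w√2 ≈ 752.1 mm.

532 × 752 mm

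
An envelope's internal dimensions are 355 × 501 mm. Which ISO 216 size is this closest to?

Aspect ratio 501/355 ≈ 1.411 — close to the ISO √2 ≈ 1.414.
In the B-series (B0 = 1000 × 1414 mm): B3 = 353 × 500 mm.
Off by 3 mm total — nearest standard size.

B3 (353 × 500 mm)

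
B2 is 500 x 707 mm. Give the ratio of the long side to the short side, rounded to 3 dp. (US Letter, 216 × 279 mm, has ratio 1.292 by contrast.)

707 / 500 = 1.414
Matches √2 ≈ 1.414 — the ISO 216 defining ratio.

1.414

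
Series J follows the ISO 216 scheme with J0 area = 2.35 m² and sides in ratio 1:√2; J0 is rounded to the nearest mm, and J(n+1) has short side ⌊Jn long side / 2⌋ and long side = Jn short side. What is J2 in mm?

644 × 911 mm

Let J0's short side be w mm. w · w√2 = 2.35 m² = 2,350,000 mm², so w ≈ 1289.1 mm and w√2 ≈ 1823.0 mm → J0 = 1289 × 1823 mm.
J1: ⌊1823/2⌋ × 1289 = 911 × 1289 mm
J2: ⌊1289/2⌋ × 911 = 644 × 911 mm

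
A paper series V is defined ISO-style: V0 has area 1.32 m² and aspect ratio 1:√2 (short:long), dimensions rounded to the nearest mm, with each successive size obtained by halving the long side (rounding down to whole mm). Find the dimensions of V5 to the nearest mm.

Let V0's short side be w mm. w · w√2 = 1.32 m² = 1,320,000 mm², so w ≈ 966.1 mm and w√2 ≈ 1366.3 mm → V0 = 966 × 1366 mm.
V1: ⌊1366/2⌋ × 966 = 683 × 966 mm
V2: ⌊966/2⌋ × 683 = 483 × 683 mm
V3: ⌊683/2⌋ × 483 = 341 × 483 mm
V4: ⌊483/2⌋ × 341 = 241 × 341 mm
V5: ⌊341/2⌋ × 241 = 170 × 241 mm

170 × 241 mm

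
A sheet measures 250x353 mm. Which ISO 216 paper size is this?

B4 (250 × 353 mm)

Aspect ratio 353/250 ≈ 1.412 — close to the ISO √2 ≈ 1.414.
In the B-series (B0 = 1000 × 1414 mm): B4 = 250 × 353 mm.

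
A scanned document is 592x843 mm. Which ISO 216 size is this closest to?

A1 (594 × 841 mm)

Aspect ratio 843/592 ≈ 1.424 — close to the ISO √2 ≈ 1.414.
In the A-series (A0 area = 1 m²): A1 = 594 × 841 mm.
Off by 4 mm total — nearest standard size.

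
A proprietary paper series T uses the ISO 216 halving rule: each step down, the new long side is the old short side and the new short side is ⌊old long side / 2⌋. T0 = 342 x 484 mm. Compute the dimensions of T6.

T1: ⌊484/2⌋ × 342 = 242 × 342 mm
T2: ⌊342/2⌋ × 242 = 171 × 242 mm
T3: ⌊242/2⌋ × 171 = 121 × 171 mm
T4: ⌊171/2⌋ × 121 = 85 × 121 mm
T5: ⌊121/2⌋ × 85 = 60 × 85 mm
T6: ⌊85/2⌋ × 60 = 42 × 60 mm

42 × 60 mm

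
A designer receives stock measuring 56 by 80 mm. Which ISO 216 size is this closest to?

C8 (57 × 81 mm)

Aspect ratio 80/56 ≈ 1.429 — close to the ISO √2 ≈ 1.414.
In the C-series (envelope sizes, between A and B): C8 = 57 × 81 mm.
Off by 2 mm total — nearest standard size.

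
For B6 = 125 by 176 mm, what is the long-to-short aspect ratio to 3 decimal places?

1.408

176 / 125 = 1.408
ISO 216 targets √2 ≈ 1.414; the -0.006 deviation is from mm rounding.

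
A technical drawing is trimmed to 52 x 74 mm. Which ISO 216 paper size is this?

Aspect ratio 74/52 ≈ 1.423 — close to the ISO √2 ≈ 1.414.
In the A-series (A0 area = 1 m²): A8 = 52 × 74 mm.

A8 (52 × 74 mm)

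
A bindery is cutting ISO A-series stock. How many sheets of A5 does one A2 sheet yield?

8

Each ISO step halves the sheet: 1 × A2 → 2 × A3 → 4 × A4 → 8 × A5
From A2 to A5 is 3 halving steps: 2^3 = 8.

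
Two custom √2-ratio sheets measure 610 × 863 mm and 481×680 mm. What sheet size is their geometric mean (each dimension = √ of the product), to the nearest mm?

Short side: √(610 · 481) = √293410 ≈ 541.7 → 542 mm
Long side: √(863 · 680) = √586840 ≈ 766.1 → 766 mm

542 × 766 mm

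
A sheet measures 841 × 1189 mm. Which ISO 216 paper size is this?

Aspect ratio 1189/841 ≈ 1.414 — close to the ISO √2 ≈ 1.414.
In the A-series (A0 area = 1 m²): A0 = 841 × 1189 mm.

A0 (841 × 1189 mm)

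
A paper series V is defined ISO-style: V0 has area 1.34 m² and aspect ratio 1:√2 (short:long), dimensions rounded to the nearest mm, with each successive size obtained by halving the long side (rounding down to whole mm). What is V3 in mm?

344 × 486 mm

Let V0's short side be w mm. w · w√2 = 1.34 m² = 1,340,000 mm², so w ≈ 973.4 mm and w√2 ≈ 1376.6 mm → V0 = 973 × 1377 mm.
V1: ⌊1377/2⌋ × 973 = 688 × 973 mm
V2: ⌊973/2⌋ × 688 = 486 × 688 mm
V3: ⌊688/2⌋ × 486 = 344 × 486 mm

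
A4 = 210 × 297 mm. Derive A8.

A5: ⌊297/2⌋ × 210 = 148 × 210 mm
A6: ⌊210/2⌋ × 148 = 105 × 148 mm
A7: ⌊148/2⌋ × 105 = 74 × 105 mm
A8: ⌊105/2⌋ × 74 = 52 × 74 mm

52 × 74 mm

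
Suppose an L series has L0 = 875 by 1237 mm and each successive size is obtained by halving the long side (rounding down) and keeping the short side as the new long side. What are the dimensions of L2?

437 × 618 mm

L1: ⌊1237/2⌋ × 875 = 618 × 875 mm
L2: ⌊875/2⌋ × 618 = 437 × 618 mm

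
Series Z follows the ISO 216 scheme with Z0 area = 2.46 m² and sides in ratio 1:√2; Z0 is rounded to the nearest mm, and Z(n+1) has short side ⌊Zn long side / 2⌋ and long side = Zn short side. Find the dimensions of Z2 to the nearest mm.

Let Z0's short side be w mm. w · w√2 = 2.46 m² = 2,460,000 mm², so w ≈ 1318.9 mm and w√2 ≈ 1865.2 mm → Z0 = 1319 × 1865 mm.
Z1: ⌊1865/2⌋ × 1319 = 932 × 1319 mm
Z2: ⌊1319/2⌋ × 932 = 659 × 932 mm

659 × 932 mm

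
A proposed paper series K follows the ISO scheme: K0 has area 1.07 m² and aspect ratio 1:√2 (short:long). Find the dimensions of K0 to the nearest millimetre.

Let the short side be w mm. Then w · w√2 = 1.07 m² = 1,070,000 mm².
w² = 1,070,000/√2, so w ≈ 869.8 mm; long side = w√2 ≈ 1230.1 mm.

870 × 1230 mm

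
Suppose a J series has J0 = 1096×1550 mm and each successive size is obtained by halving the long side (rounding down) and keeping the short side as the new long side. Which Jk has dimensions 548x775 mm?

J2

J0: 1096 × 1550 mm
J1: 775 × 1096 mm
J2: 548 × 775 mm
J3: 387 × 548 mm
→ matches J2.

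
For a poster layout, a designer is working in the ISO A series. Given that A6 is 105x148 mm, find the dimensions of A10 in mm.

A7: ⌊148/2⌋ × 105 = 74 × 105 mm
A8: ⌊105/2⌋ × 74 = 52 × 74 mm
A9: ⌊74/2⌋ × 52 = 37 × 52 mm
A10: ⌊52/2⌋ × 37 = 26 × 37 mm

26 × 37 mm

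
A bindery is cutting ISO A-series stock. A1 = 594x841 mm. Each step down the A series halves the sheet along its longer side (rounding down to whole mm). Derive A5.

A2: ⌊841/2⌋ × 594 = 420 × 594 mm
A3: ⌊594/2⌋ × 420 = 297 × 420 mm
A4: ⌊420/2⌋ × 297 = 210 × 297 mm
A5: ⌊297/2⌋ × 210 = 148 × 210 mm

148 × 210 mm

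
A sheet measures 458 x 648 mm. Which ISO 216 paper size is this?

C2 (458 × 648 mm)

Aspect ratio 648/458 ≈ 1.415 — close to the ISO √2 ≈ 1.414.
In the C-series (envelope sizes, between A and B): C2 = 458 × 648 mm.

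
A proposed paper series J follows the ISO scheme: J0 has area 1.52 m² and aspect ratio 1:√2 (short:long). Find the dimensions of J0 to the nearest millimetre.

1037 × 1466 mm

Let the short side be w mm. Then w · w√2 = 1.52 m² = 1,520,000 mm².
w² = 1,520,000/√2, so w ≈ 1036.7 mm; long side = w√2 ≈ 1466.2 mm.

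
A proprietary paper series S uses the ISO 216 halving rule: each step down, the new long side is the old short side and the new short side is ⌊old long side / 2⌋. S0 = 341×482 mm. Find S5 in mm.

S1: ⌊482/2⌋ × 341 = 241 × 341 mm
S2: ⌊341/2⌋ × 241 = 170 × 241 mm
S3: ⌊241/2⌋ × 170 = 120 × 170 mm
S4: ⌊170/2⌋ × 120 = 85 × 120 mm
S5: ⌊120/2⌋ × 85 = 60 × 85 mm

60 × 85 mm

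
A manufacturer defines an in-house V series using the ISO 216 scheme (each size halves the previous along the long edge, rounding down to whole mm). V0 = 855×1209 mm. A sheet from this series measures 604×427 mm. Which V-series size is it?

V0: 855 × 1209 mm
V1: 604 × 855 mm
V2: 427 × 604 mm
V3: 302 × 427 mm
→ matches V2.

V2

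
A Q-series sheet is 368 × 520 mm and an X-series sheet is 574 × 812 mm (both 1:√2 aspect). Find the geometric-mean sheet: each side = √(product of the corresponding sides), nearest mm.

460 × 650 mm

Short side: √(368 · 574) = √211232 ≈ 459.6 → 460 mm
Long side: √(520 · 812) = √422240 ≈ 649.8 → 650 mm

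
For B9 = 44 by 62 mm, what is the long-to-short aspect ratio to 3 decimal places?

62 / 44 = 1.409
ISO 216 targets √2 ≈ 1.414; the -0.005 deviation is from mm rounding.

1.409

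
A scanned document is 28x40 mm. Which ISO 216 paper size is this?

C10 (28 × 40 mm)

Aspect ratio 40/28 ≈ 1.429 — close to the ISO √2 ≈ 1.414.
In the C-series (envelope sizes, between A and B): C10 = 28 × 40 mm.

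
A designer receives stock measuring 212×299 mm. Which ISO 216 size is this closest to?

A4 (210 × 297 mm)

Aspect ratio 299/212 ≈ 1.410 — close to the ISO √2 ≈ 1.414.
In the A-series (A0 area = 1 m²): A4 = 210 × 297 mm.
Off by 4 mm total — nearest standard size.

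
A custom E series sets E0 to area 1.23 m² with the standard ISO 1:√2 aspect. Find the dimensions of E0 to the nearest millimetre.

Let the short side be w mm. Then w · w√2 = 1.23 m² = 1,230,000 mm².
w² = 1,230,000/√2, so w ≈ 932.6 mm; long side = w√2 ≈ 1318.9 mm.

933 × 1319 mm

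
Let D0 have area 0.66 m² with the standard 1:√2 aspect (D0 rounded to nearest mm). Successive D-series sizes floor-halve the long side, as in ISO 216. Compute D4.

170 × 241 mm

Let D0's short side be w mm. w · w√2 = 0.66 m² = 660,000 mm², so w ≈ 683.1 mm and w√2 ≈ 966.1 mm → D0 = 683 × 966 mm.
D1: ⌊966/2⌋ × 683 = 483 × 683 mm
D2: ⌊683/2⌋ × 483 = 341 × 483 mm
D3: ⌊483/2⌋ × 341 = 241 × 341 mm
D4: ⌊341/2⌋ × 241 = 170 × 241 mm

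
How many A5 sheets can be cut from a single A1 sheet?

A1 = 594 × 841 mm; A5 = 148 × 210 mm.
Each halving step doubles the count; 4 steps from A1 to A5.
2^4 = 16.

16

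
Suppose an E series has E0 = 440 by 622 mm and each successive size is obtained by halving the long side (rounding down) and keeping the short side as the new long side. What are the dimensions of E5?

77 × 110 mm

E1: ⌊622/2⌋ × 440 = 311 × 440 mm
E2: ⌊440/2⌋ × 311 = 220 × 311 mm
E3: ⌊311/2⌋ × 220 = 155 × 220 mm
E4: ⌊220/2⌋ × 155 = 110 × 155 mm
E5: ⌊155/2⌋ × 110 = 77 × 110 mm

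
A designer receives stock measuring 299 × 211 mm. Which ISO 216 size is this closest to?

A4 (210 × 297 mm)

Aspect ratio 299/211 ≈ 1.417 — close to the ISO √2 ≈ 1.414.
In the A-series (A0 area = 1 m²): A4 = 210 × 297 mm.
Off by 3 mm total — nearest standard size.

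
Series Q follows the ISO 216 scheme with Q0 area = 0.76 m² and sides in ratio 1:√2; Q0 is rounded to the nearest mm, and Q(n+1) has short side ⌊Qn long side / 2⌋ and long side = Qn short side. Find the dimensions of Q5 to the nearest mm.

129 × 183 mm

Let Q0's short side be w mm. w · w√2 = 0.76 m² = 760,000 mm², so w ≈ 733.1 mm and w√2 ≈ 1036.7 mm → Q0 = 733 × 1037 mm.
Q1: ⌊1037/2⌋ × 733 = 518 × 733 mm
Q2: ⌊733/2⌋ × 518 = 366 × 518 mm
Q3: ⌊518/2⌋ × 366 = 259 × 366 mm
Q4: ⌊366/2⌋ × 259 = 183 × 259 mm
Q5: ⌊259/2⌋ × 183 = 129 × 183 mm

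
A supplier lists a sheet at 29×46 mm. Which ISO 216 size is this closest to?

Aspect ratio 46/29 ≈ 1.586 (ISO target is √2 ≈ 1.414).
In the B-series (B0 = 1000 × 1414 mm): B10 = 31 × 44 mm.
Off by 4 mm total — nearest standard size.

B10 (31 × 44 mm)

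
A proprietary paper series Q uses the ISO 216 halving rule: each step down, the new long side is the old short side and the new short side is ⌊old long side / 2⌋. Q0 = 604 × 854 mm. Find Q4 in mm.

151 × 213 mm

Q1: ⌊854/2⌋ × 604 = 427 × 604 mm
Q2: ⌊604/2⌋ × 427 = 302 × 427 mm
Q3: ⌊427/2⌋ × 302 = 213 × 302 mm
Q4: ⌊302/2⌋ × 213 = 151 × 213 mm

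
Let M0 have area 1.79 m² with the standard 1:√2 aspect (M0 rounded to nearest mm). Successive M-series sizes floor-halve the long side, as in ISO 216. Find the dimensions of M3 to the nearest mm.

397 × 562 mm

Let M0's short side be w mm. w · w√2 = 1.79 m² = 1,790,000 mm², so w ≈ 1125.0 mm and w√2 ≈ 1591.1 mm → M0 = 1125 × 1591 mm.
M1: ⌊1591/2⌋ × 1125 = 795 × 1125 mm
M2: ⌊1125/2⌋ × 795 = 562 × 795 mm
M3: ⌊795/2⌋ × 562 = 397 × 562 mm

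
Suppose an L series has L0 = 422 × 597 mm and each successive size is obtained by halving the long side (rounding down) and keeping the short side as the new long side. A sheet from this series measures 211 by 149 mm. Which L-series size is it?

L3

L0: 422 × 597 mm
L1: 298 × 422 mm
L2: 211 × 298 mm
L3: 149 × 211 mm
L4: 105 × 149 mm
→ matches L3.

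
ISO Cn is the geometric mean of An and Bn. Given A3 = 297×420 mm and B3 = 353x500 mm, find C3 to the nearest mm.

Short side: √(297 · 353) = √104841 ≈ 323.8 → 324 mm
Long side: √(420 · 500) = √210000 ≈ 458.3 → 458 mm

324 × 458 mm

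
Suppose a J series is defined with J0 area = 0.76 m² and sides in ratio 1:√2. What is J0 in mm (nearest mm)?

733 × 1037 mm

Let the short side be w mm. Then w · w√2 = 0.76 m² = 760,000 mm².
w² = 760,000/√2, so w ≈ 733.1 mm; long side = w√2 ≈ 1036.7 mm.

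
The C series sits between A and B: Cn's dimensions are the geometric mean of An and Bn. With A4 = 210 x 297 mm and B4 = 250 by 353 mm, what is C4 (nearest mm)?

Short side: √(210 · 250) = √52500 ≈ 229.1 → 229 mm
Long side: √(297 · 353) = √104841 ≈ 323.8 → 324 mm

229 × 324 mm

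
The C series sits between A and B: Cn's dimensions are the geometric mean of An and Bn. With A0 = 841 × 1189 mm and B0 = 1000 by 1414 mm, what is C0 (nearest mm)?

Short side: √(841 · 1000) = √841000 ≈ 917.1 → 917 mm
Long side: √(1189 · 1414) = √1681246 ≈ 1296.6 → 1297 mm

917 × 1297 mm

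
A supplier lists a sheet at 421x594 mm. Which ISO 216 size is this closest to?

A2 (420 × 594 mm)

Aspect ratio 594/421 ≈ 1.411 — close to the ISO √2 ≈ 1.414.
In the A-series (A0 area = 1 m²): A2 = 420 × 594 mm.
Off by 1 mm total — nearest standard size.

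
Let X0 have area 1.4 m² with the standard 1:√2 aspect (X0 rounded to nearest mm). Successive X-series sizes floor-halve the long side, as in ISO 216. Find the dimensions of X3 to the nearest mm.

351 × 497 mm

Let X0's short side be w mm. w · w√2 = 1.4 m² = 1,400,000 mm², so w ≈ 995.0 mm and w√2 ≈ 1407.1 mm → X0 = 995 × 1407 mm.
X1: ⌊1407/2⌋ × 995 = 703 × 995 mm
X2: ⌊995/2⌋ × 703 = 497 × 703 mm
X3: ⌊703/2⌋ × 497 = 351 × 497 mm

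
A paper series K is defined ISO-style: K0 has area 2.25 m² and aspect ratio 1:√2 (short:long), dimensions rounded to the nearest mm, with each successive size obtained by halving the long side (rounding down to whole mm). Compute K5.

Let K0's short side be w mm. w · w√2 = 2.25 m² = 2,250,000 mm², so w ≈ 1261.3 mm and w√2 ≈ 1783.8 mm → K0 = 1261 × 1784 mm.
K1: ⌊1784/2⌋ × 1261 = 892 × 1261 mm
K2: ⌊1261/2⌋ × 892 = 630 × 892 mm
K3: ⌊892/2⌋ × 630 = 446 × 630 mm
K4: ⌊630/2⌋ × 446 = 315 × 446 mm
K5: ⌊446/2⌋ × 315 = 223 × 315 mm

223 × 315 mm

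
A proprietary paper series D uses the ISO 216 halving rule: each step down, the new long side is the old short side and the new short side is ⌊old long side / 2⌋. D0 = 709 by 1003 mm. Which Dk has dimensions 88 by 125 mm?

D6

D0: 709 × 1003 mm
D1: 501 × 709 mm
D2: 354 × 501 mm
D3: 250 × 354 mm
D4: 177 × 250 mm
D5: 125 × 177 mm
D6: 88 × 125 mm
D7: 62 × 88 mm
→ matches D6.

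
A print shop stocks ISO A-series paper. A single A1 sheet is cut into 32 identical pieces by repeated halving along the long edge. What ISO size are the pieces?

32 = 2^5, so 5 halving steps.
A1 → A2 → … → A6 after 5 steps.

A6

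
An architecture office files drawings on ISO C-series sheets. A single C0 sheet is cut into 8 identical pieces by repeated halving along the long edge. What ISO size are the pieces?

8 = 2^3, so 3 halving steps.
C0 → C1 → … → C3 after 3 steps.

C3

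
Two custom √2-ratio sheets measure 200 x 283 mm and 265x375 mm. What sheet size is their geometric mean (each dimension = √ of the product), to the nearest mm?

Short side: √(200 · 265) = √53000 ≈ 230.2 → 230 mm
Long side: √(283 · 375) = √106125 ≈ 325.8 → 326 mm

230 × 326 mm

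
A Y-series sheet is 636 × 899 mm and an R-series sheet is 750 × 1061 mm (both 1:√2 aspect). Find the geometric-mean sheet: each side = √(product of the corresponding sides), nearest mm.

Short side: √(636 · 750) = √477000 ≈ 690.7 → 691 mm
Long side: √(899 · 1061) = √953839 ≈ 976.6 → 977 mm

691 × 977 mm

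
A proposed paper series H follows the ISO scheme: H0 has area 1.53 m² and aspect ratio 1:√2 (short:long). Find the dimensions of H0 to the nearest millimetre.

Let the short side be w mm. Then w · w√2 = 1.53 m² = 1,530,000 mm².
w² = 1,530,000/√2, so w ≈ 1040.1 mm; long side = w√2 ≈ 1471.0 mm.

1040 × 1471 mm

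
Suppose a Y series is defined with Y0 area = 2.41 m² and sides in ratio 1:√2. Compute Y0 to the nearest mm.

Let the short side be w mm. Then w · w√2 = 2.41 m² = 2,410,000 mm².
w² = 2,410,000/√2, so w ≈ 1305.4 mm; long side = w√2 ≈ 1846.1 mm.

1305 × 1846 mm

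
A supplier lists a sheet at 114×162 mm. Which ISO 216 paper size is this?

Aspect ratio 162/114 ≈ 1.421 — close to the ISO √2 ≈ 1.414.
In the C-series (envelope sizes, between A and B): C6 = 114 × 162 mm.

C6 (114 × 162 mm)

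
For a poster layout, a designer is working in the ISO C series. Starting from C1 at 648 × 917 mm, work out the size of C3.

C2: ⌊917/2⌋ × 648 = 458 × 648 mm
C3: ⌊648/2⌋ × 458 = 324 × 458 mm

324 × 458 mm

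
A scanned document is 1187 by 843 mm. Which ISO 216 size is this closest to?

A0 (841 × 1189 mm)

Aspect ratio 1187/843 ≈ 1.408 — close to the ISO √2 ≈ 1.414.
In the A-series (A0 area = 1 m²): A0 = 841 × 1189 mm.
Off by 4 mm total — nearest standard size.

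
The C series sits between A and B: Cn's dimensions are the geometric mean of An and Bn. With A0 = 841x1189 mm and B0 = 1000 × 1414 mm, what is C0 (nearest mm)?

Short side: √(841 · 1000) = √841000 ≈ 917.1 → 917 mm
Long side: √(1189 · 1414) = √1681246 ≈ 1296.6 → 1297 mm

917 × 1297 mm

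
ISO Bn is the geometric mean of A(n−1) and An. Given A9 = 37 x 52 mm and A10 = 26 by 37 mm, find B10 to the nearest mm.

Short side: √(37 · 26) = √962 ≈ 31.0 → 31 mm
Long side: √(52 · 37) = √1924 ≈ 43.9 → 44 mm

31 × 44 mm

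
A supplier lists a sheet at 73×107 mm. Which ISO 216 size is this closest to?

A7 (74 × 105 mm)

Aspect ratio 107/73 ≈ 1.466 (ISO target is √2 ≈ 1.414).
In the A-series (A0 area = 1 m²): A7 = 74 × 105 mm.
Off by 3 mm total — nearest standard size.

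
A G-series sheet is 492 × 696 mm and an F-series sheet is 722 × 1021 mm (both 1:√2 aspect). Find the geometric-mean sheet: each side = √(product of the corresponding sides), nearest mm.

596 × 843 mm

Short side: √(492 · 722) = √355224 ≈ 596.0 → 596 mm
Long side: √(696 · 1021) = √710616 ≈ 843.0 → 843 mm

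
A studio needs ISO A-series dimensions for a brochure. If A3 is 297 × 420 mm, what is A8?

52 × 74 mm

A4: ⌊420/2⌋ × 297 = 210 × 297 mm
A5: ⌊297/2⌋ × 210 = 148 × 210 mm
A6: ⌊210/2⌋ × 148 = 105 × 148 mm
A7: ⌊148/2⌋ × 105 = 74 × 105 mm
A8: ⌊105/2⌋ × 74 = 52 × 74 mm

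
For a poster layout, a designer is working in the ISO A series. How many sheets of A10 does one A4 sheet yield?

64

Each ISO step halves the sheet: 1 × A4 → 2 × A5 → 4 × A6 → 8 × A7 → …
From A4 to A10 is 6 halving steps: 2^6 = 64.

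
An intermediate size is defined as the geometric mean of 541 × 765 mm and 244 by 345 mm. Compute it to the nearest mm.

Short side: √(541 · 244) = √132004 ≈ 363.3 → 363 mm
Long side: √(765 · 345) = √263925 ≈ 513.7 → 514 mm

363 × 514 mm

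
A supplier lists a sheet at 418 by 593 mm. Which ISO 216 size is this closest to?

A2 (420 × 594 mm)

Aspect ratio 593/418 ≈ 1.419 — close to the ISO √2 ≈ 1.414.
In the A-series (A0 area = 1 m²): A2 = 420 × 594 mm.
Off by 3 mm total — nearest standard size.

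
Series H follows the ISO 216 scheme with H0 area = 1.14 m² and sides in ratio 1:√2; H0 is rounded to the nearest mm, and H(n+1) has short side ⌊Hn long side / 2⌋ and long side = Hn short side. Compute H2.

449 × 635 mm

Let H0's short side be w mm. w · w√2 = 1.14 m² = 1,140,000 mm², so w ≈ 897.8 mm and w√2 ≈ 1269.7 mm → H0 = 898 × 1270 mm.
H1: ⌊1270/2⌋ × 898 = 635 × 898 mm
H2: ⌊898/2⌋ × 635 = 449 × 635 mm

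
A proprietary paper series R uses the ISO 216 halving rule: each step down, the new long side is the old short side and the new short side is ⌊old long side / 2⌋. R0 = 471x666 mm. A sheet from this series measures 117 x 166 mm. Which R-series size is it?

R0: 471 × 666 mm
R1: 333 × 471 mm
R2: 235 × 333 mm
R3: 166 × 235 mm
R4: 117 × 166 mm
R5: 83 × 117 mm
→ matches R4.

R4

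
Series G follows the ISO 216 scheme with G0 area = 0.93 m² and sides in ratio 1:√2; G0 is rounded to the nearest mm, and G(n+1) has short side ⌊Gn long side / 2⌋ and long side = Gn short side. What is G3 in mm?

Let G0's short side be w mm. w · w√2 = 0.93 m² = 930,000 mm², so w ≈ 810.9 mm and w√2 ≈ 1146.8 mm → G0 = 811 × 1147 mm.
G1: ⌊1147/2⌋ × 811 = 573 × 811 mm
G2: ⌊811/2⌋ × 573 = 405 × 573 mm
G3: ⌊573/2⌋ × 405 = 286 × 405 mm

286 × 405 mm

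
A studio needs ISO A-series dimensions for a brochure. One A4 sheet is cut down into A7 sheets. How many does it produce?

Each ISO step halves the sheet: 1 × A4 → 2 × A5 → 4 × A6 → 8 × A7
From A4 to A7 is 3 halving steps: 2^3 = 8.

8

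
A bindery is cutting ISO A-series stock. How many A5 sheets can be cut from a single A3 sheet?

4

Each ISO step halves the sheet: 1 × A3 → 2 × A4 → 4 × A5
From A3 to A5 is 2 halving steps: 2^2 = 4.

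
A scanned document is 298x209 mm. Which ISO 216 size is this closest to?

A4 (210 × 297 mm)

Aspect ratio 298/209 ≈ 1.426 — close to the ISO √2 ≈ 1.414.
In the A-series (A0 area = 1 m²): A4 = 210 × 297 mm.
Off by 2 mm total — nearest standard size.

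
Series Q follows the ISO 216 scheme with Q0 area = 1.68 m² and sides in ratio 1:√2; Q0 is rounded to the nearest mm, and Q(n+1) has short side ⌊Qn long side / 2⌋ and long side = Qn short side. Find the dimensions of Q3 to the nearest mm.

Let Q0's short side be w mm. w · w√2 = 1.68 m² = 1,680,000 mm², so w ≈ 1089.9 mm and w√2 ≈ 1541.4 mm → Q0 = 1090 × 1541 mm.
Q1: ⌊1541/2⌋ × 1090 = 770 × 1090 mm
Q2: ⌊1090/2⌋ × 770 = 545 × 770 mm
Q3: ⌊770/2⌋ × 545 = 385 × 545 mm

385 × 545 mm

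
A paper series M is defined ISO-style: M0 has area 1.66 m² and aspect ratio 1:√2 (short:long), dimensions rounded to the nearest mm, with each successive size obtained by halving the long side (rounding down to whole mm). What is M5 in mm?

Let M0's short side be w mm. w · w√2 = 1.66 m² = 1,660,000 mm², so w ≈ 1083.4 mm and w√2 ≈ 1532.2 mm → M0 = 1083 × 1532 mm.
M1: ⌊1532/2⌋ × 1083 = 766 × 1083 mm
M2: ⌊1083/2⌋ × 766 = 541 × 766 mm
M3: ⌊766/2⌋ × 541 = 383 × 541 mm
M4: ⌊541/2⌋ × 383 = 270 × 383 mm
M5: ⌊383/2⌋ × 270 = 191 × 270 mm

191 × 270 mm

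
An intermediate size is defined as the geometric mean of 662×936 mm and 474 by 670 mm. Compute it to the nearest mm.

560 × 792 mm

Short side: √(662 · 474) = √313788 ≈ 560.2 → 560 mm
Long side: √(936 · 670) = √627120 ≈ 791.9 → 792 mm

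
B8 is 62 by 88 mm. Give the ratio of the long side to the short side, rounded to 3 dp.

88 / 62 = 1.419
ISO 216 targets √2 ≈ 1.414; the +0.005 deviation is from mm rounding.

1.419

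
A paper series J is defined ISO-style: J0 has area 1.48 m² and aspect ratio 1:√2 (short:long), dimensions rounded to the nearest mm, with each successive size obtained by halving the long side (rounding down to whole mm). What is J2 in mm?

Let J0's short side be w mm. w · w√2 = 1.48 m² = 1,480,000 mm², so w ≈ 1023.0 mm and w√2 ≈ 1446.7 mm → J0 = 1023 × 1447 mm.
J1: ⌊1447/2⌋ × 1023 = 723 × 1023 mm
J2: ⌊1023/2⌋ × 723 = 511 × 723 mm

511 × 723 mm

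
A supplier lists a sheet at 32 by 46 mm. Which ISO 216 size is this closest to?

Aspect ratio 46/32 ≈ 1.438 (ISO target is √2 ≈ 1.414).
In the B-series (B0 = 1000 × 1414 mm): B10 = 31 × 44 mm.
Off by 3 mm total — nearest standard size.

B10 (31 × 44 mm)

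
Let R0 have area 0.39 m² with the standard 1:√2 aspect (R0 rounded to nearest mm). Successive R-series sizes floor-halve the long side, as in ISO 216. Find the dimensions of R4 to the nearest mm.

131 × 185 mm

Let R0's short side be w mm. w · w√2 = 0.39 m² = 390,000 mm², so w ≈ 525.1 mm and w√2 ≈ 742.7 mm → R0 = 525 × 743 mm.
R1: ⌊743/2⌋ × 525 = 371 × 525 mm
R2: ⌊525/2⌋ × 371 = 262 × 371 mm
R3: ⌊371/2⌋ × 262 = 185 × 262 mm
R4: ⌊262/2⌋ × 185 = 131 × 185 mm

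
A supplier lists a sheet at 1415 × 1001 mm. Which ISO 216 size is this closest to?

Aspect ratio 1415/1001 ≈ 1.414 — close to the ISO √2 ≈ 1.414.
In the B-series (B0 = 1000 × 1414 mm): B0 = 1000 × 1414 mm.
Off by 2 mm total — nearest standard size.

B0 (1000 × 1414 mm)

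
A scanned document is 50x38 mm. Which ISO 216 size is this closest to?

A9 (37 × 52 mm)

Aspect ratio 50/38 ≈ 1.316 (ISO target is √2 ≈ 1.414).
In the A-series (A0 area = 1 m²): A9 = 37 × 52 mm.
Off by 3 mm total — nearest standard size.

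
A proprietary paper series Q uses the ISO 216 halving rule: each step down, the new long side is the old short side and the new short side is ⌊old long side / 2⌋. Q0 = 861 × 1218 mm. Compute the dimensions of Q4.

215 × 304 mm

Q1: ⌊1218/2⌋ × 861 = 609 × 861 mm
Q2: ⌊861/2⌋ × 609 = 430 × 609 mm
Q3: ⌊609/2⌋ × 430 = 304 × 430 mm
Q4: ⌊430/2⌋ × 304 = 215 × 304 mm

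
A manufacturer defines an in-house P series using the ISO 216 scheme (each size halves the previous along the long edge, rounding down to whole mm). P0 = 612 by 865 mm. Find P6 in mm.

P1 = 432 × 612 mm (from P0 by 1 halving).
P2: ⌊612/2⌋ × 432 = 306 × 432 mm
P3: ⌊432/2⌋ × 306 = 216 × 306 mm
P4: ⌊306/2⌋ × 216 = 153 × 216 mm
P5: ⌊216/2⌋ × 153 = 108 × 153 mm
P6: ⌊153/2⌋ × 108 = 76 × 108 mm

76 × 108 mm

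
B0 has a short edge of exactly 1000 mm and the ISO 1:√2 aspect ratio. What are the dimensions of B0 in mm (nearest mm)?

Short side = 1000 mm; long side = 1000√2 ≈ 1414.2 mm.

1000 × 1414 mm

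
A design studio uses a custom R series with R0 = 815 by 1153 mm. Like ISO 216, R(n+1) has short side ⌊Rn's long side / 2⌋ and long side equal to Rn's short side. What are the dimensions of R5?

R1: ⌊1153/2⌋ × 815 = 576 × 815 mm
R2: ⌊815/2⌋ × 576 = 407 × 576 mm
R3: ⌊576/2⌋ × 407 = 288 × 407 mm
R4: ⌊407/2⌋ × 288 = 203 × 288 mm
R5: ⌊288/2⌋ × 203 = 144 × 203 mm

144 × 203 mm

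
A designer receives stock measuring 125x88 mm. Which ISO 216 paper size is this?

Aspect ratio 125/88 ≈ 1.420 — close to the ISO √2 ≈ 1.414.
In the B-series (B0 = 1000 × 1414 mm): B7 = 88 × 125 mm.

B7 (88 × 125 mm)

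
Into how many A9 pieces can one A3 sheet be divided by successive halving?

64

Each ISO step halves the sheet: 1 × A3 → 2 × A4 → 4 × A5 → 8 × A6 → …
From A3 to A9 is 6 halving steps: 2^6 = 64.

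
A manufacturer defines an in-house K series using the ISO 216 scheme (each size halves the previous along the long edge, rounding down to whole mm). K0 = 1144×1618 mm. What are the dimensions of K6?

K1: ⌊1618/2⌋ × 1144 = 809 × 1144 mm
K2: ⌊1144/2⌋ × 809 = 572 × 809 mm
K3: ⌊809/2⌋ × 572 = 404 × 572 mm
K4: ⌊572/2⌋ × 404 = 286 × 404 mm
K5: ⌊404/2⌋ × 286 = 202 × 286 mm
K6: ⌊286/2⌋ × 202 = 143 × 202 mm

143 × 202 mm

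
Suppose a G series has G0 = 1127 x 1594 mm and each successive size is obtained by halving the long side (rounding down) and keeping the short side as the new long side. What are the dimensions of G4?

G1: ⌊1594/2⌋ × 1127 = 797 × 1127 mm
G2: ⌊1127/2⌋ × 797 = 563 × 797 mm
G3: ⌊797/2⌋ × 563 = 398 × 563 mm
G4: ⌊563/2⌋ × 398 = 281 × 398 mm

281 × 398 mm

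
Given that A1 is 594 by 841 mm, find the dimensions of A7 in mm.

74 × 105 mm

A2: ⌊841/2⌋ × 594 = 420 × 594 mm
A3: ⌊594/2⌋ × 420 = 297 × 420 mm
A4: ⌊420/2⌋ × 297 = 210 × 297 mm
A5: ⌊297/2⌋ × 210 = 148 × 210 mm
A6: ⌊210/2⌋ × 148 = 105 × 148 mm
A7: ⌊148/2⌋ × 105 = 74 × 105 mm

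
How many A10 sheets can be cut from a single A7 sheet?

A7 = 74 × 105 mm; A10 = 26 × 37 mm.
Each halving step doubles the count; 3 steps from A7 to A10.
2^3 = 8.

8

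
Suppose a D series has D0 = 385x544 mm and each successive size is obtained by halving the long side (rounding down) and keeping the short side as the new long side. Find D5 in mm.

68 × 96 mm

D1: ⌊544/2⌋ × 385 = 272 × 385 mm
D2: ⌊385/2⌋ × 272 = 192 × 272 mm
D3: ⌊272/2⌋ × 192 = 136 × 192 mm
D4: ⌊192/2⌋ × 136 = 96 × 136 mm
D5: ⌊136/2⌋ × 96 = 68 × 96 mm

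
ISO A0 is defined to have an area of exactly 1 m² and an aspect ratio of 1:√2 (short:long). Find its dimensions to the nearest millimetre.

841 × 1189 mm

Let the short side be w mm. Then the long side is w√2 and w · w√2 = 10⁶ mm².
w² = 10⁶/√2, so w = 1000 / 2^(1/4) ≈ 840.9 mm; long side = 1000 · 2^(1/4) ≈ 1189.2 mm.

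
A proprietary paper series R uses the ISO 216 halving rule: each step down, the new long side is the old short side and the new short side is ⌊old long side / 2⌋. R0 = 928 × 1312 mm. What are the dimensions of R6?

R1 = 656 × 928 mm (from R0 by 1 halving).
R2: ⌊928/2⌋ × 656 = 464 × 656 mm
R3: ⌊656/2⌋ × 464 = 328 × 464 mm
R4: ⌊464/2⌋ × 328 = 232 × 328 mm
R5: ⌊328/2⌋ × 232 = 164 × 232 mm
R6: ⌊232/2⌋ × 164 = 116 × 164 mm

116 × 164 mm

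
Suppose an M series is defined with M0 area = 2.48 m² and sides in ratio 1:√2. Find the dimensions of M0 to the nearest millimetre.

1324 × 1873 mm

Let the short side be w mm. Then w · w√2 = 2.48 m² = 2,480,000 mm².
w² = 2,480,000/√2, so w ≈ 1324.2 mm; long side = w√2 ≈ 1872.8 mm.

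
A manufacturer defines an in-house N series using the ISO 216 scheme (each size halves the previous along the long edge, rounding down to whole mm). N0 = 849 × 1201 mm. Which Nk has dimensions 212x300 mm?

N0: 849 × 1201 mm
N1: 600 × 849 mm
N2: 424 × 600 mm
N3: 300 × 424 mm
N4: 212 × 300 mm
N5: 150 × 212 mm
→ matches N4.

N4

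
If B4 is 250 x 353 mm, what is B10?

31 × 44 mm

B5: ⌊353/2⌋ × 250 = 176 × 250 mm
B6: ⌊250/2⌋ × 176 = 125 × 176 mm
B7: ⌊176/2⌋ × 125 = 88 × 125 mm
B8: ⌊125/2⌋ × 88 = 62 × 88 mm
B9: ⌊88/2⌋ × 62 = 44 × 62 mm
B10: ⌊62/2⌋ × 44 = 31 × 44 mm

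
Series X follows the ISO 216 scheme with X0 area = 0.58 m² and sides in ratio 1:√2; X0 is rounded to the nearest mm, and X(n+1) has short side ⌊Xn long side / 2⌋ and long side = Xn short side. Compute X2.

320 × 453 mm

Let X0's short side be w mm. w · w√2 = 0.58 m² = 580,000 mm², so w ≈ 640.4 mm and w√2 ≈ 905.7 mm → X0 = 640 × 906 mm.
X1: ⌊906/2⌋ × 640 = 453 × 640 mm
X2: ⌊640/2⌋ × 453 = 320 × 453 mm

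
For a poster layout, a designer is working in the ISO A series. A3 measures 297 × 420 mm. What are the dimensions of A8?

52 × 74 mm

A4: ⌊420/2⌋ × 297 = 210 × 297 mm
A5: ⌊297/2⌋ × 210 = 148 × 210 mm
A6: ⌊210/2⌋ × 148 = 105 × 148 mm
A7: ⌊148/2⌋ × 105 = 74 × 105 mm
A8: ⌊105/2⌋ × 74 = 52 × 74 mm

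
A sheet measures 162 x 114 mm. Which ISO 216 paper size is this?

Aspect ratio 162/114 ≈ 1.421 — close to the ISO √2 ≈ 1.414.
In the C-series (envelope sizes, between A and B): C6 = 114 × 162 mm.

C6 (114 × 162 mm)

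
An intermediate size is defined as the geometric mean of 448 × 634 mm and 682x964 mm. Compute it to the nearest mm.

Short side: √(448 · 682) = √305536 ≈ 552.8 → 553 mm
Long side: √(634 · 964) = √611176 ≈ 781.8 → 782 mm

553 × 782 mm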